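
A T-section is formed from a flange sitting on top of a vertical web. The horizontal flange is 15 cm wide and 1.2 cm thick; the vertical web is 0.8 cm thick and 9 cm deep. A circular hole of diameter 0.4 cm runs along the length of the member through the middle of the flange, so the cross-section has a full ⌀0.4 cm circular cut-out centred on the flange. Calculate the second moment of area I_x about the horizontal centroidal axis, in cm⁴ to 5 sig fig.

Decompose the section into non-overlapping parts with the origin at the bottom-left of its bounding rectangle.
Flange: 15 × 1.2, A = 18 cm², y = 9.6 cm, Ī = 2.16 cm⁴.
Web: 0.8 × 9, A = 7.2 cm², y = 4.5 cm, Ī = 48.6 cm⁴.
Hole (subtracted): ⌀0.4, A = 0.1256637 cm², y = 9.6 cm, Ī = 0.001256637 cm⁴.
Centroid: ȳ = ΣA·y / ΣA = 8.135554 cm.
Transfer each piece to the horizontal centroidal axis using Ī + A·d² with d = y − 8.135554:
  flange: d = 1.464446 cm → contributes +40.76281 cm⁴
  web: d = -3.635554 cm → contributes +143.7642 cm⁴
  hole: d = 1.464446 cm → contributes −0.2707551 cm⁴
Total I = 184.2563 cm⁴.

I_x ≈ 184.26 cm⁴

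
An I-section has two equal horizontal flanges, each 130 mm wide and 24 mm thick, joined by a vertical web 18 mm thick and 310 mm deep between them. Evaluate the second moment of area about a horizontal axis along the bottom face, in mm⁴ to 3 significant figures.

I_base ≈ 5.98 × 10⁸ mm⁴

Break the section into simple shapes (no overlaps), measuring from the bottom-left corner of the bounding box.
Bottom flange: 130 × 24, A = 3 120 mm², y = 12 mm, Ī = 149 760 mm⁴.
Web: 18 × 310, A = 5 580 mm², y = 179 mm, Ī = 44 686 500 mm⁴.
Top flange: 130 × 24, A = 3 120 mm², y = 346 mm, Ī = 149 760 mm⁴.
Transfer each piece to the bottom edge using Ī + A·d² with d = y − 0:
  bottom flange: d = 12 mm → contributes +599 040 mm⁴
  web: d = 179 mm → contributes +223 475 280 mm⁴
  top flange: d = 346 mm → contributes +373 663 680 mm⁴
Total I = 597 738 000 mm⁴.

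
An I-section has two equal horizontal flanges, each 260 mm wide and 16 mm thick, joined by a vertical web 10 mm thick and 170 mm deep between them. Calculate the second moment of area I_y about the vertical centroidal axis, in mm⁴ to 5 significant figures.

Treat the section as a set of non-overlapping primitives; coordinates are from the bounding-box lower-left.
Bottom flange: 260 × 16, A = 4 160 mm², x = 130 mm, Ī = 23 434 667 mm⁴.
Web: 10 × 170, A = 1 700 mm², x = 130 mm, Ī = 14166.67 mm⁴.
Top flange: 260 × 16, A = 4 160 mm², x = 130 mm, Ī = 23 434 667 mm⁴.
By symmetry the centroid is at mid-width, x̄ = 130 mm.
All pieces are centred on the vertical centroidal axis, so I = ΣĪ = 46 883 500 mm⁴.

I_y ≈ 4.6884 × 10⁷ mm⁴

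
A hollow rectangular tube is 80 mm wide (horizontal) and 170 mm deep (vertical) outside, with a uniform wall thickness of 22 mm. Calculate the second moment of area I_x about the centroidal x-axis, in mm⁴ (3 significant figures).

I_x ≈ 2.68 × 10⁷ mm⁴

Decompose the section into non-overlapping parts with the origin at the bottom-left of its bounding rectangle.
Outer rectangle: 80 × 170, A = 13 600 mm², y = 85 mm, Ī = 32 753 333 mm⁴.
Inner void (subtracted): 36 × 126, A = 4 536 mm², y = 85 mm, Ī = 6 001 128 mm⁴.
By symmetry the centroid is at mid-height, ȳ = 85 mm.
All pieces are centred on the centroidal x-axis, so I = ΣĪ (holes subtracted) = 26 752 205 mm⁴.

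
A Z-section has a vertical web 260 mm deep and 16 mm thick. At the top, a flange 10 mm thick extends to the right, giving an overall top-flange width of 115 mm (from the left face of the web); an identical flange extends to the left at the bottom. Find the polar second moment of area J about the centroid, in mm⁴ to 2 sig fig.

Split into non-overlapping primitives; take the origin at the lower-left of the bounding box.
Web: 16 × 260, A = 4 160 mm², y = 130 mm, Ī = 23 434 667 mm⁴.
Top flange (beyond web): 99 × 10, A = 990 mm², y = 255 mm, Ī = 8 250 mm⁴.
Bottom flange (beyond web): 99 × 10, A = 990 mm², y = 5 mm, Ī = 8 250 mm⁴.
Centroid: ȳ = ΣA·y / ΣA = 130 mm.
Transfer each piece to the centroidal x-axis using Ī + A·d² with d = y − 130:
  web: d = 0 mm → contributes +23 434 667 mm⁴
  top flange (beyond web): d = 125 mm → contributes +15 477 000 mm⁴
  bottom flange (beyond web): d = -125 mm → contributes +15 477 000 mm⁴
Total I = 54 388 667 mm⁴.
For the y-axis: x̄ = 107 mm.
Repeating about the centroidal y-axis gives I_y = 8 252 287 mm⁴.
Polar second moment: J = I_x + I_y = 62 640 953 mm⁴.

J ≈ 6.3 × 10⁷ mm⁴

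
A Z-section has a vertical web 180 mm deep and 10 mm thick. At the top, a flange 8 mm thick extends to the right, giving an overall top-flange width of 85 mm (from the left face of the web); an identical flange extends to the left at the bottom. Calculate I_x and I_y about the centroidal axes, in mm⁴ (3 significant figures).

Break the section into simple shapes (no overlaps), measuring from the bottom-left corner of the bounding box.
Web: 10 × 180, A = 1 800 mm², y = 90 mm, Ī = 4 860 000 mm⁴.
Top flange (beyond web): 75 × 8, A = 600 mm², y = 176 mm, Ī = 3 200 mm⁴.
Bottom flange (beyond web): 75 × 8, A = 600 mm², y = 4 mm, Ī = 3 200 mm⁴.
Centroid: ȳ = ΣA·y / ΣA = 90 mm.
Transfer each piece to the centroidal x-axis using Ī + A·d² with d = y − 90:
  web: d = 0 mm → contributes +4 860 000 mm⁴
  top flange (beyond web): d = 86 mm → contributes +4 440 800 mm⁴
  bottom flange (beyond web): d = -86 mm → contributes +4 440 800 mm⁴
Total I = 13 741 600 mm⁴.
For the y-axis: x̄ = 80 mm.
Repeating about the centroidal y-axis gives I_y = 2 745 000 mm⁴.

I_x ≈ 1.37 × 10⁷ mm⁴, I_y ≈ 2.75 × 10⁶ mm⁴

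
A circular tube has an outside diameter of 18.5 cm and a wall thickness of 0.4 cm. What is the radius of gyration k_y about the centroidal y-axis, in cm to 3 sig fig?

k_y ≈ 6.40 cm

Split into non-overlapping primitives; take the origin at the lower-left of the bounding box.
Outer circle: ⌀18.5, A = 268.8 cm², x = 9.25 cm, Ī = 5749.9 cm⁴.
Bore (subtracted): ⌀17.7, A = 246.06 cm², x = 9.25 cm, Ī = 4 818 cm⁴.
By symmetry the centroid is at mid-width, x̄ = 9.25 cm.
All pieces are centred on the centroidal y-axis, so I = ΣĪ (holes subtracted) = 931.9 cm⁴.
Radius of gyration: k = √(I/A) = √(931.9 / 22.745) = 6.4009 cm.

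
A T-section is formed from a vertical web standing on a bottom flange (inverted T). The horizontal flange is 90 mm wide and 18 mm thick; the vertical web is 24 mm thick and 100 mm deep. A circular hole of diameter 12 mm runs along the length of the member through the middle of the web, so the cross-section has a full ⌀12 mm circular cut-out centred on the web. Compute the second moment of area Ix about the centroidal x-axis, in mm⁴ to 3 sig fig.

Decompose the section into non-overlapping parts with the origin at the bottom-left of its bounding rectangle.
Flange: 90 × 18, A = 1 620 mm², y = 9 mm, Ī = 43 740 mm⁴.
Web: 24 × 100, A = 2 400 mm², y = 68 mm, Ī = 2 000 000 mm⁴.
Hole (subtracted): ⌀12, A = 113.1 mm², y = 68 mm, Ī = 1017.9 mm⁴.
Centroid: ȳ = ΣA·y / ΣA = 43.536 mm.
Transfer each piece to the centroidal x-axis using Ī + A·d² with d = y − 43.536:
  flange: d = -34.536 mm → contributes +1 975 927 mm⁴
  web: d = 24.464 mm → contributes +3 436 416 mm⁴
  hole: d = 24.464 mm → contributes −68 707 mm⁴
Total I = 5 343 635 mm⁴.

Ix ≈ 5.34 × 10⁶ mm⁴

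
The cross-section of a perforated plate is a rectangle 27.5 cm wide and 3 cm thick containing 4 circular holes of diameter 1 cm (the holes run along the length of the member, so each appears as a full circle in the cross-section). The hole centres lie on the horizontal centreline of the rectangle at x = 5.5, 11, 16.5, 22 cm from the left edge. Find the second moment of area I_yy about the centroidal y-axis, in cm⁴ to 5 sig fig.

I_yy ≈ 5080.2 cm⁴

Split into non-overlapping primitives; take the origin at the lower-left of the bounding box.
Plate: 27.5 × 3, A = 82.5 cm², x = 13.75 cm, Ī = 5199.219 cm⁴.
Hole 1 (subtracted): ⌀1, A = 0.7853982 cm², x = 5.5 cm, Ī = 0.04908739 cm⁴.
Hole 2 (subtracted): ⌀1, A = 0.7853982 cm², x = 11 cm, Ī = 0.04908739 cm⁴.
Hole 3 (subtracted): ⌀1, A = 0.7853982 cm², x = 16.5 cm, Ī = 0.04908739 cm⁴.
Hole 4 (subtracted): ⌀1, A = 0.7853982 cm², x = 22 cm, Ī = 0.04908739 cm⁴.
By symmetry the centroid is at mid-width, x̄ = 13.75 cm.
Transfer each piece to the centroidal y-axis using Ī + A·d² with d = x − 13.75:
  plate: d = 0 cm → contributes +5199.219 cm⁴
  hole 1: d = -8.25 cm → contributes −53.50525 cm⁴
  hole 2: d = -2.75 cm → contributes −5.988661 cm⁴
  hole 3: d = 2.75 cm → contributes −5.988661 cm⁴
  hole 4: d = 8.25 cm → contributes −53.50525 cm⁴
Total I = 5080.231 cm⁴.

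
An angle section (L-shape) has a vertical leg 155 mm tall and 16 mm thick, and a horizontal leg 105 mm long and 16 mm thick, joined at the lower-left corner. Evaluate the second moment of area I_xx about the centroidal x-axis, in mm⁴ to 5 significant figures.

Treat the section as a set of non-overlapping primitives; coordinates are from the bounding-box lower-left.
Vertical leg: 16 × 155, A = 2 480 mm², y = 77.5 mm, Ī = 4 965 167 mm⁴.
Horizontal leg (remainder): 89 × 16, A = 1 424 mm², y = 8 mm, Ī = 30378.67 mm⁴.
Centroid: ȳ = ΣA·y / ΣA = 52.14959 mm.
Transfer each piece to the centroidal x-axis using Ī + A·d² with d = y − 52.14959:
  vertical leg: d = 25.35041 mm → contributes +6 558 922 mm⁴
  horizontal leg (remainder): d = -44.14959 mm → contributes +2 806 020 mm⁴
Total I = 9 364 942 mm⁴.

I_xx ≈ 9.3649 × 10⁶ mm⁴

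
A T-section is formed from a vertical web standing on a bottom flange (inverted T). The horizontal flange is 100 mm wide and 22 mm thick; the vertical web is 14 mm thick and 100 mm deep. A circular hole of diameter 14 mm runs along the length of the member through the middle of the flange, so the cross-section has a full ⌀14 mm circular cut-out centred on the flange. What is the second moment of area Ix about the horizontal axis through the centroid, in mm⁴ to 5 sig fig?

Ix ≈ 4.3465 × 10⁶ mm⁴

Break the section into simple shapes (no overlaps), measuring from the bottom-left corner of the bounding box.
Flange: 100 × 22, A = 2 200 mm², y = 11 mm, Ī = 88733.33 mm⁴.
Web: 14 × 100, A = 1 400 mm², y = 72 mm, Ī = 1 166 667 mm⁴.
Hole (subtracted): ⌀14, A = 153.938 mm², y = 11 mm, Ī = 1885.741 mm⁴.
Centroid: ȳ = ΣA·y / ΣA = 35.78191 mm.
Transfer each piece to the horizontal axis through the centroid using Ī + A·d² with d = y − 35.78191:
  flange: d = -24.78191 mm → contributes +1 439 848 mm⁴
  web: d = 36.21809 mm → contributes +3 003 117 mm⁴
  hole: d = -24.78191 mm → contributes −96425.73 mm⁴
Total I = 4 346 539 mm⁴.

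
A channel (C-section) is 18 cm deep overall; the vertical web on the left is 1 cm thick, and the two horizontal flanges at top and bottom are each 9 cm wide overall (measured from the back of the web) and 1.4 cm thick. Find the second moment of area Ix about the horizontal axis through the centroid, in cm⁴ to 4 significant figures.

Ix ≈ 2033 cm⁴

Treat the section as a set of non-overlapping primitives; coordinates are from the bounding-box lower-left.
Web: 1 × 18, A = 18 cm², y = 9 cm, Ī = 486 cm⁴.
Top flange (beyond web): 8 × 1.4, A = 11.2 cm², y = 17.3 cm, Ī = 1.82933 cm⁴.
Bottom flange (beyond web): 8 × 1.4, A = 11.2 cm², y = 0.7 cm, Ī = 1.82933 cm⁴.
By symmetry the centroid is at mid-height, ȳ = 9 cm.
Transfer each piece to the horizontal axis through the centroid using Ī + A·d² with d = y − 9:
  web: d = 0 cm → contributes +486 cm⁴
  top flange (beyond web): d = 8.3 cm → contributes +773.397 cm⁴
  bottom flange (beyond web): d = -8.3 cm → contributes +773.397 cm⁴
Total I = 2032.79 cm⁴.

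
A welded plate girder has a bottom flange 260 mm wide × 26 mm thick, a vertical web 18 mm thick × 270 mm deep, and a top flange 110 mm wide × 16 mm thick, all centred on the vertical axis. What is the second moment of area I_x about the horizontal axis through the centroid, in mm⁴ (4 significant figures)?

Break the section into simple shapes (no overlaps), measuring from the bottom-left corner of the bounding box.
Bottom plate: 260 × 26, A = 6 760 mm², y = 13 mm, Ī = 380 813 mm⁴.
Web plate: 18 × 270, A = 4 860 mm², y = 161 mm, Ī = 29 524 500 mm⁴.
Top plate: 110 × 16, A = 1 760 mm², y = 304 mm, Ī = 37546.7 mm⁴.
Centroid: ȳ = ΣA·y / ΣA = 105.036 mm.
Transfer each piece to the horizontal axis through the centroid using Ī + A·d² with d = y − 105.036:
  bottom plate: d = -92.0359 mm → contributes +57 642 084 mm⁴
  web plate: d = 55.9641 mm → contributes +44 745 939 mm⁴
  top plate: d = 198.964 mm → contributes +69 710 180 mm⁴
Total I = 172 098 203 mm⁴.

I_x ≈ 1.721 × 10⁸ mm⁴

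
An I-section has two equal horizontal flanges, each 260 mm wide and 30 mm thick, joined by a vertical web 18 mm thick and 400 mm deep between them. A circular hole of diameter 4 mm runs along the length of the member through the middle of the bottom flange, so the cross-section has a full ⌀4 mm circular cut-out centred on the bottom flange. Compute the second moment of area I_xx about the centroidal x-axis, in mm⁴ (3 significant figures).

Decompose the section into non-overlapping parts with the origin at the bottom-left of its bounding rectangle.
Bottom flange: 260 × 30, A = 7 800 mm², y = 15 mm, Ī = 585 000 mm⁴.
Web: 18 × 400, A = 7 200 mm², y = 230 mm, Ī = 96 000 000 mm⁴.
Top flange: 260 × 30, A = 7 800 mm², y = 445 mm, Ī = 585 000 mm⁴.
Hole (subtracted): ⌀4, A = 12.566 mm², y = 15 mm, Ī = 12.566 mm⁴.
Centroid: ȳ = ΣA·y / ΣA = 230.12 mm.
Transfer each piece to the centroidal x-axis using Ī + A·d² with d = y − 230.12:
  bottom flange: d = -215.12 mm → contributes +361 537 773 mm⁴
  web: d = -0.11856 mm → contributes +96 000 101 mm⁴
  top flange: d = 214.88 mm → contributes +360 742 446 mm⁴
  hole: d = -215.12 mm → contributes −581 534 mm⁴
Total I = 817 698 787 mm⁴.

I_xx ≈ 8.18 × 10⁸ mm⁴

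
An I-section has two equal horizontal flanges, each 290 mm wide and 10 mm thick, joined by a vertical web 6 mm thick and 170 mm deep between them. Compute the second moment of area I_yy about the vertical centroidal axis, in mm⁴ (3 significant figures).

Decompose the section into non-overlapping parts with the origin at the bottom-left of its bounding rectangle.
Bottom flange: 290 × 10, A = 2 900 mm², x = 145 mm, Ī = 20 324 167 mm⁴.
Web: 6 × 170, A = 1 020 mm², x = 145 mm, Ī = 3 060 mm⁴.
Top flange: 290 × 10, A = 2 900 mm², x = 145 mm, Ī = 20 324 167 mm⁴.
By symmetry the centroid is at mid-width, x̄ = 145 mm.
All pieces are centred on the vertical centroidal axis, so I = ΣĪ = 40 651 393 mm⁴.

I_yy ≈ 4.07 × 10⁷ mm⁴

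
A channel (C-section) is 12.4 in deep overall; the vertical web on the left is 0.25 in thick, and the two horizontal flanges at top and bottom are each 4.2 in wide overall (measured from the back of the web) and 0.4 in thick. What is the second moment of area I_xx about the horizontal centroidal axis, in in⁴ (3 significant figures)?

I_xx ≈ 154 in⁴

Treat the section as a set of non-overlapping primitives; coordinates are from the bounding-box lower-left.
Web: 0.25 × 12.4, A = 3.1 in², y = 6.2 in, Ī = 39.721 in⁴.
Top flange (beyond web): 3.95 × 0.4, A = 1.58 in², y = 12.2 in, Ī = 0.021067 in⁴.
Bottom flange (beyond web): 3.95 × 0.4, A = 1.58 in², y = 0.2 in, Ī = 0.021067 in⁴.
By symmetry the centroid is at mid-height, ȳ = 6.2 in.
Transfer each piece to the horizontal centroidal axis using Ī + A·d² with d = y − 6.2:
  web: d = 0 in → contributes +39.721 in⁴
  top flange (beyond web): d = 6 in → contributes +56.901 in⁴
  bottom flange (beyond web): d = -6 in → contributes +56.901 in⁴
Total I = 153.52 in⁴.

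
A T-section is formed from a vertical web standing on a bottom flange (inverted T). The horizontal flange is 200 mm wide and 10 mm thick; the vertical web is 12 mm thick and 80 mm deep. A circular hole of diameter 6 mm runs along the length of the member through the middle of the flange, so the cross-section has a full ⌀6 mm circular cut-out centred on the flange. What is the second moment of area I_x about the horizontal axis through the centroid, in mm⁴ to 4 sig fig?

I_x ≈ 1.836 × 10⁶ mm⁴

Treat the section as a set of non-overlapping primitives; coordinates are from the bounding-box lower-left.
Flange: 200 × 10, A = 2 000 mm², y = 5 mm, Ī = 16666.7 mm⁴.
Web: 12 × 80, A = 960 mm², y = 50 mm, Ī = 512 000 mm⁴.
Hole (subtracted): ⌀6, A = 28.2743 mm², y = 5 mm, Ī = 63.6173 mm⁴.
Centroid: ȳ = ΣA·y / ΣA = 19.7353 mm.
Transfer each piece to the horizontal axis through the centroid using Ī + A·d² with d = y − 19.7353:
  flange: d = -14.7353 mm → contributes +450 928 mm⁴
  web: d = 30.2647 mm → contributes +1 391 311 mm⁴
  hole: d = -14.7353 mm → contributes −6202.84 mm⁴
Total I = 1 836 036 mm⁴.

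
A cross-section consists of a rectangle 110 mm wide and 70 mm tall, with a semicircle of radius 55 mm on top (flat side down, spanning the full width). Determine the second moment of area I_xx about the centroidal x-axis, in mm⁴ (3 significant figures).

I_xx ≈ 1.42 × 10⁷ mm⁴

Decompose the section into non-overlapping parts with the origin at the bottom-left of its bounding rectangle.
Rectangular body: 110 × 70, A = 7 700 mm², y = 35 mm, Ī = 3 144 167 mm⁴.
Semicircular cap: semicircle r = 55, A = 4751.7 mm², y = 93.343 mm, Ī = 1 004 345 mm⁴.
Centroid: ȳ = ΣA·y / ΣA = 57.264 mm.
Transfer each piece to the centroidal x-axis using Ī + A·d² with d = y − 57.264:
  rectangular body: d = -22.264 mm → contributes +6 960 974 mm⁴
  semicircular cap: d = 36.079 mm → contributes +7 189 430 mm⁴
Total I = 14 150 404 mm⁴.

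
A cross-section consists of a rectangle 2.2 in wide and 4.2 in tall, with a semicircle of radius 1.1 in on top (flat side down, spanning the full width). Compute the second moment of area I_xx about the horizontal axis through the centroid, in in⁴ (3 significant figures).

I_xx ≈ 24.1 in⁴

Treat the section as a set of non-overlapping primitives; coordinates are from the bounding-box lower-left.
Rectangular body: 2.2 × 4.2, A = 9.24 in², y = 2.1 in, Ī = 13.583 in⁴.
Semicircular cap: semicircle r = 1.1, A = 1.9007 in², y = 4.6669 in, Ī = 0.1607 in⁴.
Centroid: ȳ = ΣA·y / ΣA = 2.5379 in.
Transfer each piece to the horizontal axis through the centroid using Ī + A·d² with d = y − 2.5379:
  rectangular body: d = -0.43792 in → contributes +15.355 in⁴
  semicircular cap: d = 2.1289 in → contributes +8.7752 in⁴
Total I = 24.13 in⁴.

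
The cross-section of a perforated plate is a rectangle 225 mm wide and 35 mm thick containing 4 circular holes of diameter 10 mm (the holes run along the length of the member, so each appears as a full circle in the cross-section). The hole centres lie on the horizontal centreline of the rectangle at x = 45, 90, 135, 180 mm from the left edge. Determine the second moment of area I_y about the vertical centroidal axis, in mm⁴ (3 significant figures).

I_y ≈ 3.24 × 10⁷ mm⁴

Decompose the section into non-overlapping parts with the origin at the bottom-left of its bounding rectangle.
Plate: 225 × 35, A = 7 875 mm², x = 112.5 mm, Ī = 33 222 656 mm⁴.
Hole 1 (subtracted): ⌀10, A = 78.54 mm², x = 45 mm, Ī = 490.87 mm⁴.
Hole 2 (subtracted): ⌀10, A = 78.54 mm², x = 90 mm, Ī = 490.87 mm⁴.
Hole 3 (subtracted): ⌀10, A = 78.54 mm², x = 135 mm, Ī = 490.87 mm⁴.
Hole 4 (subtracted): ⌀10, A = 78.54 mm², x = 180 mm, Ī = 490.87 mm⁴.
By symmetry the centroid is at mid-width, x̄ = 112.5 mm.
Transfer each piece to the vertical centroidal axis using Ī + A·d² with d = x − 112.5:
  plate: d = 0 mm → contributes +33 222 656 mm⁴
  hole 1: d = -67.5 mm → contributes −358 338 mm⁴
  hole 2: d = -22.5 mm → contributes −40 252 mm⁴
  hole 3: d = 22.5 mm → contributes −40 252 mm⁴
  hole 4: d = 67.5 mm → contributes −358 338 mm⁴
Total I = 32 425 477 mm⁴.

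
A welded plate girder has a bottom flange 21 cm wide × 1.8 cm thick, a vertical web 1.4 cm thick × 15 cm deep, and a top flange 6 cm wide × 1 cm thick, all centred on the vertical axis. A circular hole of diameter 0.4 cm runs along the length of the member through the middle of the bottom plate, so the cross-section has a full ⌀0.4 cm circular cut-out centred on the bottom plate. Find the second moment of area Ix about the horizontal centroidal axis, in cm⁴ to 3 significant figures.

Ix ≈ 2330 cm⁴

Treat the section as a set of non-overlapping primitives; coordinates are from the bounding-box lower-left.
Bottom plate: 21 × 1.8, A = 37.8 cm², y = 0.9 cm, Ī = 10.206 cm⁴.
Web plate: 1.4 × 15, A = 21 cm², y = 9.3 cm, Ī = 393.75 cm⁴.
Top plate: 6 × 1, A = 6 cm², y = 17.3 cm, Ī = 0.5 cm⁴.
Hole (subtracted): ⌀0.4, A = 0.12566 cm², y = 0.9 cm, Ī = 0.0012566 cm⁴.
Centroid: ȳ = ΣA·y / ΣA = 5.149 cm.
Transfer each piece to the horizontal centroidal axis using Ī + A·d² with d = y − 5.149:
  bottom plate: d = -4.249 cm → contributes +692.64 cm⁴
  web plate: d = 4.151 cm → contributes +755.6 cm⁴
  top plate: d = 12.151 cm → contributes +886.38 cm⁴
  hole: d = -4.249 cm → contributes −2.27 cm⁴
Total I = 2332.4 cm⁴.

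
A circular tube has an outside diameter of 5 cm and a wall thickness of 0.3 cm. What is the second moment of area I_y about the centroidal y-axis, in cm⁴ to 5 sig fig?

I_y ≈ 12.281 cm⁴

Break the section into simple shapes (no overlaps), measuring from the bottom-left corner of the bounding box.
Outer circle: ⌀5, A = 19.63495 cm², x = 2.5 cm, Ī = 30.67962 cm⁴.
Bore (subtracted): ⌀4.4, A = 15.20531 cm², x = 2.5 cm, Ī = 18.39842 cm⁴.
By symmetry the centroid is at mid-width, x̄ = 2.5 cm.
All pieces are centred on the centroidal y-axis, so I = ΣĪ (holes subtracted) = 12.28119 cm⁴.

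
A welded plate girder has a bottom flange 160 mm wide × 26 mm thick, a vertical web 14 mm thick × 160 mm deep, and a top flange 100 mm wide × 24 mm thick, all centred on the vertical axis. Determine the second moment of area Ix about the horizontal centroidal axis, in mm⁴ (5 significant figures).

Ix ≈ 5.8287 × 10⁷ mm⁴

Decompose the section into non-overlapping parts with the origin at the bottom-left of its bounding rectangle.
Bottom plate: 160 × 26, A = 4 160 mm², y = 13 mm, Ī = 234346.7 mm⁴.
Web plate: 14 × 160, A = 2 240 mm², y = 106 mm, Ī = 4 778 667 mm⁴.
Top plate: 100 × 24, A = 2 400 mm², y = 198 mm, Ī = 115 200 mm⁴.
Centroid: ȳ = ΣA·y / ΣA = 87.12727 mm.
Transfer each piece to the horizontal centroidal axis using Ī + A·d² with d = y − 87.12727:
  bottom plate: d = -74.12727 mm → contributes +23 092 933 mm⁴
  web plate: d = 18.87273 mm → contributes +5 576 509 mm⁴
  top plate: d = 110.8727 mm → contributes +29 617 828 mm⁴
Total I = 58 287 271 mm⁴.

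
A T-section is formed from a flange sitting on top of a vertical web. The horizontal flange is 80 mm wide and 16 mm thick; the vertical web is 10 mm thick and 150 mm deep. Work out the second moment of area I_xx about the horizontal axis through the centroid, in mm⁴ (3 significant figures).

I_xx ≈ 7.60 × 10⁶ mm⁴

Decompose the section into non-overlapping parts with the origin at the bottom-left of its bounding rectangle.
Flange: 80 × 16, A = 1 280 mm², y = 158 mm, Ī = 27 307 mm⁴.
Web: 10 × 150, A = 1 500 mm², y = 75 mm, Ī = 2 812 500 mm⁴.
Centroid: ȳ = ΣA·y / ΣA = 113.22 mm.
Transfer each piece to the horizontal axis through the centroid using Ī + A·d² with d = y − 113.22:
  flange: d = 44.784 mm → contributes +2 594 503 mm⁴
  web: d = -38.216 mm → contributes +5 003 174 mm⁴
Total I = 7 597 677 mm⁴.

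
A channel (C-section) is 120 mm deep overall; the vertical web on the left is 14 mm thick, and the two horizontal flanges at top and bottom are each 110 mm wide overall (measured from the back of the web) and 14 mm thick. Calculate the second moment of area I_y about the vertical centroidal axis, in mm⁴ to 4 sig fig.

Decompose the section into non-overlapping parts with the origin at the bottom-left of its bounding rectangle.
Web: 14 × 120, A = 1 680 mm², x = 7 mm, Ī = 27 440 mm⁴.
Top flange (beyond web): 96 × 14, A = 1 344 mm², x = 62 mm, Ī = 1 032 192 mm⁴.
Bottom flange (beyond web): 96 × 14, A = 1 344 mm², x = 62 mm, Ī = 1 032 192 mm⁴.
Centroid: x̄ = ΣA·x / ΣA = 40.8462 mm.
Transfer each piece to the vertical centroidal axis using Ī + A·d² with d = x − 40.8462:
  web: d = -33.8462 mm → contributes +1 951 984 mm⁴
  top flange (beyond web): d = 21.1538 mm → contributes +1 633 612 mm⁴
  bottom flange (beyond web): d = 21.1538 mm → contributes +1 633 612 mm⁴
Total I = 5 219 209 mm⁴.

I_y ≈ 5.219 × 10⁶ mm⁴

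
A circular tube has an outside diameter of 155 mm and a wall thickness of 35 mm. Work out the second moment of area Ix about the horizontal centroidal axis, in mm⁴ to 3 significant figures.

Ix ≈ 2.58 × 10⁷ mm⁴

Break the section into simple shapes (no overlaps), measuring from the bottom-left corner of the bounding box.
Outer circle: ⌀155, A = 18 869 mm², y = 77.5 mm, Ī = 28 333 269 mm⁴.
Bore (subtracted): ⌀85, A = 5674.5 mm², y = 77.5 mm, Ī = 2 562 392 mm⁴.
By symmetry the centroid is at mid-height, ȳ = 77.5 mm.
All pieces are centred on the horizontal centroidal axis, so I = ΣĪ (holes subtracted) = 25 770 877 mm⁴.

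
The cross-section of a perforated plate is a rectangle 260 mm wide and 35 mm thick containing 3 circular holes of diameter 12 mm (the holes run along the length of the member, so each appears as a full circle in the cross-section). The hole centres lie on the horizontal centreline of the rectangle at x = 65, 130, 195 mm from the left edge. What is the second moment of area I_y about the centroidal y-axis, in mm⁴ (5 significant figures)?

I_y ≈ 5.0305 × 10⁷ mm⁴

Decompose the section into non-overlapping parts with the origin at the bottom-left of its bounding rectangle.
Plate: 260 × 35, A = 9 100 mm², x = 130 mm, Ī = 51 263 333 mm⁴.
Hole 1 (subtracted): ⌀12, A = 113.0973 mm², x = 65 mm, Ī = 1017.876 mm⁴.
Hole 2 (subtracted): ⌀12, A = 113.0973 mm², x = 130 mm, Ī = 1017.876 mm⁴.
Hole 3 (subtracted): ⌀12, A = 113.0973 mm², x = 195 mm, Ī = 1017.876 mm⁴.
By symmetry the centroid is at mid-width, x̄ = 130 mm.
Transfer each piece to the centroidal y-axis using Ī + A·d² with d = x − 130:
  plate: d = 0 mm → contributes +51 263 333 mm⁴
  hole 1: d = -65 mm → contributes −478854.1 mm⁴
  hole 2: d = 0 mm → contributes −1017.876 mm⁴
  hole 3: d = 65 mm → contributes −478854.1 mm⁴
Total I = 50 304 607 mm⁴.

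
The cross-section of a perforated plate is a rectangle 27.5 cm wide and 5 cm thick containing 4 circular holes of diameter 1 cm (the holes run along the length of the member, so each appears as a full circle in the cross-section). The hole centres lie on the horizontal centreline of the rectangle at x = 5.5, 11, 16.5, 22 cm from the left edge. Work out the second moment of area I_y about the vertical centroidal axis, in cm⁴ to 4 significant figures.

Split into non-overlapping primitives; take the origin at the lower-left of the bounding box.
Plate: 27.5 × 5, A = 137.5 cm², x = 13.75 cm, Ī = 8665.36 cm⁴.
Hole 1 (subtracted): ⌀1, A = 0.785398 cm², x = 5.5 cm, Ī = 0.0490874 cm⁴.
Hole 2 (subtracted): ⌀1, A = 0.785398 cm², x = 11 cm, Ī = 0.0490874 cm⁴.
Hole 3 (subtracted): ⌀1, A = 0.785398 cm², x = 16.5 cm, Ī = 0.0490874 cm⁴.
Hole 4 (subtracted): ⌀1, A = 0.785398 cm², x = 22 cm, Ī = 0.0490874 cm⁴.
By symmetry the centroid is at mid-width, x̄ = 13.75 cm.
Transfer each piece to the vertical centroidal axis using Ī + A·d² with d = x − 13.75:
  plate: d = 0 cm → contributes +8665.36 cm⁴
  hole 1: d = -8.25 cm → contributes −53.5052 cm⁴
  hole 2: d = -2.75 cm → contributes −5.98866 cm⁴
  hole 3: d = 2.75 cm → contributes −5.98866 cm⁴
  hole 4: d = 8.25 cm → contributes −53.5052 cm⁴
Total I = 8546.38 cm⁴.

I_y ≈ 8546 cm⁴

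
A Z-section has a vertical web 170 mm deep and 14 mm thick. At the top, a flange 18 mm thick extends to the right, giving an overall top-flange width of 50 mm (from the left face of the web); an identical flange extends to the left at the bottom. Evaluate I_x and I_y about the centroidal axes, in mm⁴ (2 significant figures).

Split into non-overlapping primitives; take the origin at the lower-left of the bounding box.
Web: 14 × 170, A = 2 380 mm², y = 85 mm, Ī = 5 731 833 mm⁴.
Top flange (beyond web): 36 × 18, A = 648 mm², y = 161 mm, Ī = 17 496 mm⁴.
Bottom flange (beyond web): 36 × 18, A = 648 mm², y = 9 mm, Ī = 17 496 mm⁴.
Centroid: ȳ = ΣA·y / ΣA = 85 mm.
Transfer each piece to the centroidal x-axis using Ī + A·d² with d = y − 85:
  web: d = 0 mm → contributes +5 731 833 mm⁴
  top flange (beyond web): d = 76 mm → contributes +3 760 344 mm⁴
  bottom flange (beyond web): d = -76 mm → contributes +3 760 344 mm⁴
Total I = 13 252 521 mm⁴.
For the y-axis: x̄ = 43 mm.
Repeating about the centroidal y-axis gives I_y = 988 841 mm⁴.

I_x ≈ 1.3 × 10⁷ mm⁴, I_y ≈ 9.9 × 10⁵ mm⁴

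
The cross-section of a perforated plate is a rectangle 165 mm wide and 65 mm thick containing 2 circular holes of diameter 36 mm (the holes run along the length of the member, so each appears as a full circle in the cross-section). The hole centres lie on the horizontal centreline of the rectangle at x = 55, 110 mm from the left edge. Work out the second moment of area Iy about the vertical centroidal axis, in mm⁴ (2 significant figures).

Break the section into simple shapes (no overlaps), measuring from the bottom-left corner of the bounding box.
Plate: 165 × 65, A = 10 725 mm², x = 82.5 mm, Ī = 24 332 344 mm⁴.
Hole 1 (subtracted): ⌀36, A = 1 018 mm², x = 55 mm, Ī = 82 448 mm⁴.
Hole 2 (subtracted): ⌀36, A = 1 018 mm², x = 110 mm, Ī = 82 448 mm⁴.
By symmetry the centroid is at mid-width, x̄ = 82.5 mm.
Transfer each piece to the vertical centroidal axis using Ī + A·d² with d = x − 82.5:
  plate: d = 0 mm → contributes +24 332 344 mm⁴
  hole 1: d = -27.5 mm → contributes −852 217 mm⁴
  hole 2: d = 27.5 mm → contributes −852 217 mm⁴
Total I = 22 627 910 mm⁴.

Iy ≈ 2.3 × 10⁷ mm⁴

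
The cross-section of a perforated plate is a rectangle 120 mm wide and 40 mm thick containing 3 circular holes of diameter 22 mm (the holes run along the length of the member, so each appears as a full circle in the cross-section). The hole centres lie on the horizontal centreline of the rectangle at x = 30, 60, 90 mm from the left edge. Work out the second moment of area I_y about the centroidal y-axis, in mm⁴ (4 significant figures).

I_y ≈ 5.041 × 10⁶ mm⁴

Decompose the section into non-overlapping parts with the origin at the bottom-left of its bounding rectangle.
Plate: 120 × 40, A = 4 800 mm², x = 60 mm, Ī = 5 760 000 mm⁴.
Hole 1 (subtracted): ⌀22, A = 380.133 mm², x = 30 mm, Ī = 11 499 mm⁴.
Hole 2 (subtracted): ⌀22, A = 380.133 mm², x = 60 mm, Ī = 11 499 mm⁴.
Hole 3 (subtracted): ⌀22, A = 380.133 mm², x = 90 mm, Ī = 11 499 mm⁴.
By symmetry the centroid is at mid-width, x̄ = 60 mm.
Transfer each piece to the centroidal y-axis using Ī + A·d² with d = x − 60:
  plate: d = 0 mm → contributes +5 760 000 mm⁴
  hole 1: d = -30 mm → contributes −353 618 mm⁴
  hole 2: d = 0 mm → contributes −11 499 mm⁴
  hole 3: d = 30 mm → contributes −353 618 mm⁴
Total I = 5 041 264 mm⁴.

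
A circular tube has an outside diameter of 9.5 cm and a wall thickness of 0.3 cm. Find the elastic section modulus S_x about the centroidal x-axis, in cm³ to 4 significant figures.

Treat the section as a set of non-overlapping primitives; coordinates are from the bounding-box lower-left.
Outer circle: ⌀9.5, A = 70.8822 cm², y = 4.75 cm, Ī = 399.82 cm⁴.
Bore (subtracted): ⌀8.9, A = 62.2114 cm², y = 4.75 cm, Ī = 307.985 cm⁴.
By symmetry the centroid is at mid-height, ȳ = 4.75 cm.
All pieces are centred on the centroidal x-axis, so I = ΣĪ (holes subtracted) = 91.8346 cm⁴.
Extreme fibre distance c = 4.75 cm; S = I/c = 19.3336 cm³.

S_x ≈ 19.33 cm³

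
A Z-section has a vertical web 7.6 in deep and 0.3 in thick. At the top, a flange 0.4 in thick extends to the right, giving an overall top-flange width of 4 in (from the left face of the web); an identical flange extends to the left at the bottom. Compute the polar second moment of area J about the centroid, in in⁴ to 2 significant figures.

J ≈ 65 in⁴

Break the section into simple shapes (no overlaps), measuring from the bottom-left corner of the bounding box.
Web: 0.3 × 7.6, A = 2.28 in², y = 3.8 in, Ī = 10.97 in⁴.
Top flange (beyond web): 3.7 × 0.4, A = 1.48 in², y = 7.4 in, Ī = 0.01973 in⁴.
Bottom flange (beyond web): 3.7 × 0.4, A = 1.48 in², y = 0.2 in, Ī = 0.01973 in⁴.
Centroid: ȳ = ΣA·y / ΣA = 3.8 in.
Transfer each piece to the centroidal x-axis using Ī + A·d² with d = y − 3.8:
  web: d = 0 in → contributes +10.97 in⁴
  top flange (beyond web): d = 3.6 in → contributes +19.2 in⁴
  bottom flange (beyond web): d = -3.6 in → contributes +19.2 in⁴
Total I = 49.38 in⁴.
For the y-axis: x̄ = 3.85 in.
Repeating about the centroidal y-axis gives I_y = 15.23 in⁴.
Polar second moment: J = I_x + I_y = 64.61 in⁴.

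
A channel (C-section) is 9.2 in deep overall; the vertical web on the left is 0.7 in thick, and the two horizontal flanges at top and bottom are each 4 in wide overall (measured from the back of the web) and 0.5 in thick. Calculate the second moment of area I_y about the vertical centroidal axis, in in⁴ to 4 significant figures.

Split into non-overlapping primitives; take the origin at the lower-left of the bounding box.
Web: 0.7 × 9.2, A = 6.44 in², x = 0.35 in, Ī = 0.262967 in⁴.
Top flange (beyond web): 3.3 × 0.5, A = 1.65 in², x = 2.35 in, Ī = 1.49738 in⁴.
Bottom flange (beyond web): 3.3 × 0.5, A = 1.65 in², x = 2.35 in, Ī = 1.49738 in⁴.
Centroid: x̄ = ΣA·x / ΣA = 1.02762 in.
Transfer each piece to the vertical centroidal axis using Ī + A·d² with d = x − 1.02762:
  web: d = -0.677618 in → contributes +3.22 in⁴
  top flange (beyond web): d = 1.32238 in → contributes +4.38272 in⁴
  bottom flange (beyond web): d = 1.32238 in → contributes +4.38272 in⁴
Total I = 11.9854 in⁴.

I_y ≈ 11.99 in⁴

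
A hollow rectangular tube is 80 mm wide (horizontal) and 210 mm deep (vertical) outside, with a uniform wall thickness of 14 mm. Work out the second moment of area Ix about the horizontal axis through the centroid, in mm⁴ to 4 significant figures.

Ix ≈ 3.562 × 10⁷ mm⁴

Split into non-overlapping primitives; take the origin at the lower-left of the bounding box.
Outer rectangle: 80 × 210, A = 16 800 mm², y = 105 mm, Ī = 61 740 000 mm⁴.
Inner void (subtracted): 52 × 182, A = 9 464 mm², y = 105 mm, Ī = 26 123 795 mm⁴.
By symmetry the centroid is at mid-height, ȳ = 105 mm.
All pieces are centred on the horizontal axis through the centroid, so I = ΣĪ (holes subtracted) = 35 616 205 mm⁴.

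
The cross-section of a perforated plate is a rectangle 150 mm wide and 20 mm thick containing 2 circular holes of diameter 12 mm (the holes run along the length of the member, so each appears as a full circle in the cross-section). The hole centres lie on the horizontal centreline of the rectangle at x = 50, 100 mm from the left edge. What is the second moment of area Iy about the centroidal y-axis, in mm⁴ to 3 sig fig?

Iy ≈ 5.48 × 10⁶ mm⁴

Decompose the section into non-overlapping parts with the origin at the bottom-left of its bounding rectangle.
Plate: 150 × 20, A = 3 000 mm², x = 75 mm, Ī = 5 625 000 mm⁴.
Hole 1 (subtracted): ⌀12, A = 113.1 mm², x = 50 mm, Ī = 1017.9 mm⁴.
Hole 2 (subtracted): ⌀12, A = 113.1 mm², x = 100 mm, Ī = 1017.9 mm⁴.
By symmetry the centroid is at mid-width, x̄ = 75 mm.
Transfer each piece to the centroidal y-axis using Ī + A·d² with d = x − 75:
  plate: d = 0 mm → contributes +5 625 000 mm⁴
  hole 1: d = -25 mm → contributes −71 704 mm⁴
  hole 2: d = 25 mm → contributes −71 704 mm⁴
Total I = 5 481 593 mm⁴.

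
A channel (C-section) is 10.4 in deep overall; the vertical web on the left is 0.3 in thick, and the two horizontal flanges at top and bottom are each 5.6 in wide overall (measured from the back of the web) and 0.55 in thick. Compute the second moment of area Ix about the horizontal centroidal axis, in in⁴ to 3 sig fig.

Ix ≈ 170 in⁴

Decompose the section into non-overlapping parts with the origin at the bottom-left of its bounding rectangle.
Web: 0.3 × 10.4, A = 3.12 in², y = 5.2 in, Ī = 28.122 in⁴.
Top flange (beyond web): 5.3 × 0.55, A = 2.915 in², y = 10.125 in, Ī = 0.073482 in⁴.
Bottom flange (beyond web): 5.3 × 0.55, A = 2.915 in², y = 0.275 in, Ī = 0.073482 in⁴.
By symmetry the centroid is at mid-height, ȳ = 5.2 in.
Transfer each piece to the horizontal centroidal axis using Ī + A·d² with d = y − 5.2:
  web: d = 0 in → contributes +28.122 in⁴
  top flange (beyond web): d = 4.925 in → contributes +70.779 in⁴
  bottom flange (beyond web): d = -4.925 in → contributes +70.779 in⁴
Total I = 169.68 in⁴.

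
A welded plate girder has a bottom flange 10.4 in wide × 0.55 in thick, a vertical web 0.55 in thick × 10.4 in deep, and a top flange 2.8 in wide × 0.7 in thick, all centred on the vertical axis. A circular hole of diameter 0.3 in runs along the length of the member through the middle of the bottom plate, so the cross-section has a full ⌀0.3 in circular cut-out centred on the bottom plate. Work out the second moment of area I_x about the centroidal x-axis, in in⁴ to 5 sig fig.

Treat the section as a set of non-overlapping primitives; coordinates are from the bounding-box lower-left.
Bottom plate: 10.4 × 0.55, A = 5.72 in², y = 0.275 in, Ī = 0.1441917 in⁴.
Web plate: 0.55 × 10.4, A = 5.72 in², y = 5.75 in, Ī = 51.55627 in⁴.
Top plate: 2.8 × 0.7, A = 1.96 in², y = 11.3 in, Ī = 0.08003333 in⁴.
Hole (subtracted): ⌀0.3, A = 0.07068583 in², y = 0.275 in, Ī = 0.0003976078 in⁴.
Centroid: ȳ = ΣA·y / ΣA = 4.245647 in.
Transfer each piece to the centroidal x-axis using Ī + A·d² with d = y − 4.245647:
  bottom plate: d = -3.970647 in → contributes +90.32592 in⁴
  web plate: d = 1.504353 in → contributes +64.50107 in⁴
  top plate: d = 7.054353 in → contributes +97.61727 in⁴
  hole: d = -3.970647 in → contributes −1.114833 in⁴
Total I = 251.3294 in⁴.

I_x ≈ 251.33 in⁴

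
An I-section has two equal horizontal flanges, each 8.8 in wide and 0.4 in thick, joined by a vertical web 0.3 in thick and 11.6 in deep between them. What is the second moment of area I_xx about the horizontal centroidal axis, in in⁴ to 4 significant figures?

I_xx ≈ 292.6 in⁴

Break the section into simple shapes (no overlaps), measuring from the bottom-left corner of the bounding box.
Bottom flange: 8.8 × 0.4, A = 3.52 in², y = 0.2 in, Ī = 0.0469333 in⁴.
Web: 0.3 × 11.6, A = 3.48 in², y = 6.2 in, Ī = 39.0224 in⁴.
Top flange: 8.8 × 0.4, A = 3.52 in², y = 12.2 in, Ī = 0.0469333 in⁴.
By symmetry the centroid is at mid-height, ȳ = 6.2 in.
Transfer each piece to the horizontal centroidal axis using Ī + A·d² with d = y − 6.2:
  bottom flange: d = -6 in → contributes +126.767 in⁴
  web: d = 0 in → contributes +39.0224 in⁴
  top flange: d = 6 in → contributes +126.767 in⁴
Total I = 292.556 in⁴.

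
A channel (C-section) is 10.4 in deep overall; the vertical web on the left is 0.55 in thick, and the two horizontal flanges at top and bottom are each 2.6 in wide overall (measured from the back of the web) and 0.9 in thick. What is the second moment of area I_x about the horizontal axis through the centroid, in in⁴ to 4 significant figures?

Treat the section as a set of non-overlapping primitives; coordinates are from the bounding-box lower-left.
Web: 0.55 × 10.4, A = 5.72 in², y = 5.2 in, Ī = 51.5563 in⁴.
Top flange (beyond web): 2.05 × 0.9, A = 1.845 in², y = 9.95 in, Ī = 0.124538 in⁴.
Bottom flange (beyond web): 2.05 × 0.9, A = 1.845 in², y = 0.45 in, Ī = 0.124538 in⁴.
By symmetry the centroid is at mid-height, ȳ = 5.2 in.
Transfer each piece to the horizontal axis through the centroid using Ī + A·d² with d = y − 5.2:
  web: d = 0 in → contributes +51.5563 in⁴
  top flange (beyond web): d = 4.75 in → contributes +41.7524 in⁴
  bottom flange (beyond web): d = -4.75 in → contributes +41.7524 in⁴
Total I = 135.061 in⁴.

I_x ≈ 135.1 in⁴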